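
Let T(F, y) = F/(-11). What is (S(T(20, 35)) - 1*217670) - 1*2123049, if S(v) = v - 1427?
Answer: -25763626/11 ≈ -2.3421e+6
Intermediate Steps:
T(F, y) = -F/11 (T(F, y) = F*(-1/11) = -F/11)
S(v) = -1427 + v
(S(T(20, 35)) - 1*217670) - 1*2123049 = ((-1427 - 1/11*20) - 1*217670) - 1*2123049 = ((-1427 - 20/11) - 217670) - 2123049 = (-15717/11 - 217670) - 2123049 = -2410087/11 - 2123049 = -25763626/11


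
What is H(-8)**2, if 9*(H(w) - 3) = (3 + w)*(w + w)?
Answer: 11449/81 ≈ 141.35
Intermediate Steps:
H(w) = 3 + 2*w*(3 + w)/9 (H(w) = 3 + ((3 + w)*(w + w))/9 = 3 + ((3 + w)*(2*w))/9 = 3 + (2*w*(3 + w))/9 = 3 + 2*w*(3 + w)/9)
H(-8)**2 = (3 + (2/3)*(-8) + (2/9)*(-8)**2)**2 = (3 - 16/3 + (2/9)*64)**2 = (3 - 16/3 + 128/9)**2 = (107/9)**2 = 11449/81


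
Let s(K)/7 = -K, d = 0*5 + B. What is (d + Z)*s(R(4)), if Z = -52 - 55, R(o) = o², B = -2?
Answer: 12208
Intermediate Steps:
Z = -107
d = -2 (d = 0*5 - 2 = 0 - 2 = -2)
s(K) = -7*K (s(K) = 7*(-K) = -7*K)
(d + Z)*s(R(4)) = (-2 - 107)*(-7*4²) = -(-763)*16 = -109*(-112) = 12208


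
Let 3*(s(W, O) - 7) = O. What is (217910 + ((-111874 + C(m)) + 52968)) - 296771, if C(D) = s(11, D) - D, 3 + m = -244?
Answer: -412786/3 ≈ -1.3760e+5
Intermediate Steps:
m = -247 (m = -3 - 244 = -247)
s(W, O) = 7 + O/3
C(D) = 7 - 2*D/3 (C(D) = (7 + D/3) - D = 7 - 2*D/3)
(217910 + ((-111874 + C(m)) + 52968)) - 296771 = (217910 + ((-111874 + (7 - ⅔*(-247))) + 52968)) - 296771 = (217910 + ((-111874 + (7 + 494/3)) + 52968)) - 296771 = (217910 + ((-111874 + 515/3) + 52968)) - 296771 = (217910 + (-335107/3 + 52968)) - 296771 = (217910 - 176203/3) - 296771 = 477527/3 - 296771 = -412786/3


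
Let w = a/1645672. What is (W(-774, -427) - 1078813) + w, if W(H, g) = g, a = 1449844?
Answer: -444018399859/411418 ≈ -1.0792e+6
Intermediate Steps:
w = 362461/411418 (w = 1449844/1645672 = 1449844*(1/1645672) = 362461/411418 ≈ 0.88100)
(W(-774, -427) - 1078813) + w = (-427 - 1078813) + 362461/411418 = -1079240 + 362461/411418 = -444018399859/411418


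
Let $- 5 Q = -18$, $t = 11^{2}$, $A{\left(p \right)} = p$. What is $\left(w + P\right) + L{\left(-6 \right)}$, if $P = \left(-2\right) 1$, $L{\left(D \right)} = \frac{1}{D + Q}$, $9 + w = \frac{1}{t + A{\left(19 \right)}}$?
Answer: $- \frac{1198}{105} \approx -11.41$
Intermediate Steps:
$t = 121$
$Q = \frac{18}{5}$ ($Q = \left(- \frac{1}{5}\right) \left(-18\right) = \frac{18}{5} \approx 3.6$)
$w = - \frac{1259}{140}$ ($w = -9 + \frac{1}{121 + 19} = -9 + \frac{1}{140} = - \frac{1259}{140} \approx -8.9929$)
$L{\left(D \right)} = \frac{1}{\frac{18}{5} + D}$ ($L{\left(D \right)} = \frac{1}{D + \frac{18}{5}} = \frac{1}{\frac{18}{5} + D}$)
$P = -2$
$\left(w + P\right) + L{\left(-6 \right)} = \left(- \frac{1259}{140} - 2\right) + \frac{5}{18 + 5 \left(-6\right)} = - \frac{1539}{140} + \frac{5}{18 - 30} = - \frac{1539}{140} + \frac{5}{-12} = - \frac{1539}{140} + 5 \left(- \frac{1}{12}\right) = - \frac{1539}{140} - \frac{5}{12} = - \frac{1198}{105}$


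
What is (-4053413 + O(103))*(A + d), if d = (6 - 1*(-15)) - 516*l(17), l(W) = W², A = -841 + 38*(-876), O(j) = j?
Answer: 742696097920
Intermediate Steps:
A = -34129 (A = -841 - 33288 = -34129)
d = -149103 (d = (6 - 1*(-15)) - 516*17² = (6 + 15) - 516*289 = 21 - 149124 = -149103)
(-4053413 + O(103))*(A + d) = (-4053413 + 103)*(-34129 - 149103) = -4053310*(-183232) = 742696097920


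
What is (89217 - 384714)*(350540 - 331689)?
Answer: -5570413947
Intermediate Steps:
(89217 - 384714)*(350540 - 331689) = -295497*18851 = -5570413947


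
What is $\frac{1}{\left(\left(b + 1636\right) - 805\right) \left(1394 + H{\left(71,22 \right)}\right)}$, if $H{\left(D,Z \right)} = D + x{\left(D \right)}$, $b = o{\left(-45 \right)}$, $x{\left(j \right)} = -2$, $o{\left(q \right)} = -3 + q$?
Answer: $\frac{1}{1145529} \approx 8.7296 \cdot 10^{-7}$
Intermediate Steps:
$b = -48$ ($b = -3 - 45 = -48$)
$H{\left(D,Z \right)} = -2 + D$ ($H{\left(D,Z \right)} = D - 2 = -2 + D$)
$\frac{1}{\left(\left(b + 1636\right) - 805\right) \left(1394 + H{\left(71,22 \right)}\right)} = \frac{1}{\left(\left(-48 + 1636\right) - 805\right) \left(1394 + \left(-2 + 71\right)\right)} = \frac{1}{\left(1588 - 805\right) \left(1394 + 69\right)} = \frac{1}{783 \cdot 1463} = \frac{1}{1145529}$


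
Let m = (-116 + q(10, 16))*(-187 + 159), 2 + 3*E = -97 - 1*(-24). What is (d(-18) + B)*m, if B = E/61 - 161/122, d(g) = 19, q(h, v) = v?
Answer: 2949800/61 ≈ 48357.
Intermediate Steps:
E = -25 (E = -⅔ + (-97 - 1*(-24))/3 = -⅔ + (-97 + 24)/3 = -⅔ + (⅓)*(-73) = -⅔ - 73/3 = -25)
m = 2800 (m = (-116 + 16)*(-187 + 159) = -100*(-28) = 2800)
B = -211/122 (B = -25/61 - 161/122 = -211/122 ≈ -1.7295)
(d(-18) + B)*m = (19 - 211/122)*2800 = (2107/122)*2800 = 2949800/61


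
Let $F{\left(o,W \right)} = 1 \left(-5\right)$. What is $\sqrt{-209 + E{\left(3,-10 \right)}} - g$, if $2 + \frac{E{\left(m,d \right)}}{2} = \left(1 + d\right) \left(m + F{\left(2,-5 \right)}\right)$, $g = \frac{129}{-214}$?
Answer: $\frac{129}{214} + i \sqrt{177} \approx 0.6028 + 13.304 i$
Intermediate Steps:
$g = - \frac{129}{214}$ ($g = 129 \left(- \frac{1}{214}\right) = - \frac{129}{214} \approx -0.6028$)
$F{\left(o,W \right)} = -5$
$E{\left(m,d \right)} = -4 + 2 \left(1 + d\right) \left(-5 + m\right)$ ($E{\left(m,d \right)} = -4 + 2 \left(1 + d\right) \left(m - 5\right) = -4 + 2 \left(1 + d\right) \left(-5 + m\right)$)
$\sqrt{-209 + E{\left(3,-10 \right)}} - g = \sqrt{-209 + \left(-14 - -100 + 2 \cdot 3 + 2 \left(-10\right) 3\right)} - - \frac{129}{214} = \sqrt{-209 + \left(-14 + 100 + 6 - 60\right)} + \frac{129}{214} = \sqrt{-209 + 32} + \frac{129}{214} = \sqrt{-177} + \frac{129}{214} = i \sqrt{177} + \frac{129}{214} = \frac{129}{214} + i \sqrt{177}$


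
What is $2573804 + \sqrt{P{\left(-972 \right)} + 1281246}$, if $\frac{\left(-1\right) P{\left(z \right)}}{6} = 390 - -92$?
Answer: $2573804 + \sqrt{1278354} \approx 2.5749 \cdot 10^{6}$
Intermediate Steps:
$P{\left(z \right)} = -2892$ ($P{\left(z \right)} = - 6 \left(390 - -92\right) = - 6 \left(390 + 92\right) = \left(-6\right) 482 = -2892$)
$2573804 + \sqrt{P{\left(-972 \right)} + 1281246} = 2573804 + \sqrt{-2892 + 1281246} = 2573804 + \sqrt{1278354}$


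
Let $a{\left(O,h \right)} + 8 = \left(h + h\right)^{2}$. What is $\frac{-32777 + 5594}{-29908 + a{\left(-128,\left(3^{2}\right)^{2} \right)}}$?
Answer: $\frac{533}{72} \approx 7.4028$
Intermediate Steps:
$a{\left(O,h \right)} = -8 + 4 h^{2}$ ($a{\left(O,h \right)} = -8 + \left(h + h\right)^{2} = -8 + \left(2 h\right)^{2} = -8 + 4 h^{2}$)
$\frac{-32777 + 5594}{-29908 + a{\left(-128,\left(3^{2}\right)^{2} \right)}} = \frac{-32777 + 5594}{-29908 - \left(8 - 4 \left(\left(3^{2}\right)^{2}\right)^{2}\right)} = - \frac{27183}{-29908 - \left(8 - 4 \left(9^{2}\right)^{2}\right)} = - \frac{27183}{-29908 - \left(8 - 4 \cdot 81^{2}\right)} = - \frac{27183}{-29908 + \left(-8 + 4 \cdot 6561\right)} = - \frac{27183}{-29908 + \left(-8 + 26244\right)} = - \frac{27183}{-29908 + 26236} = - \frac{27183}{-3672} = \left(-27183\right) \left(- \frac{1}{3672}\right) = \frac{533}{72}$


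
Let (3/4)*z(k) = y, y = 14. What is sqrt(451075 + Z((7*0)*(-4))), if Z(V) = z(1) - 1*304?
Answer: sqrt(4057107)/3 ≈ 671.41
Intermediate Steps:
z(k) = 56/3 (z(k) = (4/3)*14 = 56/3)
Z(V) = -856/3 (Z(V) = 56/3 - 1*304 = 56/3 - 304 = -856/3)
sqrt(451075 + Z((7*0)*(-4))) = sqrt(451075 - 856/3) = sqrt(1352369/3) = sqrt(4057107)/3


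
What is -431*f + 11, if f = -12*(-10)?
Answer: -51709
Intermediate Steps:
f = 120
-431*f + 11 = -431*120 + 11 = -51720 + 11 = -51709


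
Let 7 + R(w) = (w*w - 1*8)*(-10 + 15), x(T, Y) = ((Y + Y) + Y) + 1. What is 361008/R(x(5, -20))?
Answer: 60168/2893 ≈ 20.798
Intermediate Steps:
x(T, Y) = 1 + 3*Y (x(T, Y) = (2*Y + Y) + 1 = 3*Y + 1 = 1 + 3*Y)
R(w) = -47 + 5*w² (R(w) = -7 + (w*w - 1*8)*(-10 + 15) = -7 + (w² - 8)*5 = -7 + (-8 + w²)*5 = -7 + (-40 + 5*w²) = -47 + 5*w²)
361008/R(x(5, -20)) = 361008/(-47 + 5*(1 + 3*(-20))²) = 361008/(-47 + 5*(1 - 60)²) = 361008/(-47 + 5*(-59)²) = 361008/(-47 + 5*3481) = 361008/(-47 + 17405) = 361008/17358 = 361008*(1/17358) = 60168/2893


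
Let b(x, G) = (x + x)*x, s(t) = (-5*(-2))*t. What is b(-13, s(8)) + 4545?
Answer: 4883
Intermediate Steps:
s(t) = 10*t
b(x, G) = 2*x² (b(x, G) = (2*x)*x = 2*x²)
b(-13, s(8)) + 4545 = 2*(-13)² + 4545 = 2*169 + 4545 = 338 + 4545 = 4883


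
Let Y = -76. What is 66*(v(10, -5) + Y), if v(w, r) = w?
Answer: -4356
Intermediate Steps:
66*(v(10, -5) + Y) = 66*(10 - 76) = 66*(-66) = -4356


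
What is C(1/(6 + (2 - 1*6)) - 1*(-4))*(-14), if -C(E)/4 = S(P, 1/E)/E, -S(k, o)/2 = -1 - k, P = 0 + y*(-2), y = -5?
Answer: 2464/9 ≈ 273.78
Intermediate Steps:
P = 10 (P = 0 - 5*(-2) = 0 + 10 = 10)
S(k, o) = 2 + 2*k (S(k, o) = -2*(-1 - k) = 2 + 2*k)
C(E) = -88/E (C(E) = -4*(2 + 2*10)/E = -4*(2 + 20)/E = -88/E)
C(1/(6 + (2 - 1*6)) - 1*(-4))*(-14) = -88/(1/(6 + (2 - 1*6)) - 1*(-4))*(-14) = -88/(1/(6 + (2 - 6)) + 4)*(-14) = -88/(1/(6 - 4) + 4)*(-14) = -88/(1/2 + 4)*(-14) = -88/9/2*(-14) = -88*2/9*(-14) = -176/9*(-14) = 2464/9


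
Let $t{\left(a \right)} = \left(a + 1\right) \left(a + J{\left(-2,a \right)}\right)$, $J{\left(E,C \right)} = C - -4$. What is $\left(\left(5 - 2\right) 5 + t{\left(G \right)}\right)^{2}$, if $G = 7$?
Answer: $25281$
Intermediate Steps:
$J{\left(E,C \right)} = 4 + C$ ($J{\left(E,C \right)} = C + 4 = 4 + C$)
$t{\left(a \right)} = \left(1 + a\right) \left(4 + 2 a\right)$ ($t{\left(a \right)} = \left(a + 1\right) \left(a + \left(4 + a\right)\right) = \left(1 + a\right) \left(4 + 2 a\right)$)
$\left(\left(5 - 2\right) 5 + t{\left(G \right)}\right)^{2} = \left(\left(5 - 2\right) 5 + \left(4 + 2 \cdot 7^{2} + 6 \cdot 7\right)\right)^{2} = \left(3 \cdot 5 + \left(4 + 2 \cdot 49 + 42\right)\right)^{2} = \left(15 + \left(4 + 98 + 42\right)\right)^{2} = \left(15 + 144\right)^{2} = 159^{2} = 25281$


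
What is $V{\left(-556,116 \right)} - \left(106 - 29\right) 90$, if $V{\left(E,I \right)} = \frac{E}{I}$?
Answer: $- \frac{201109}{29} \approx -6934.8$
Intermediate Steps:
$V{\left(-556,116 \right)} - \left(106 - 29\right) 90 = - \frac{556}{116} - \left(106 - 29\right) 90 = \left(-556\right) \frac{1}{116} - 77 \cdot 90 = - \frac{139}{29} - 6930 = - \frac{201109}{29}$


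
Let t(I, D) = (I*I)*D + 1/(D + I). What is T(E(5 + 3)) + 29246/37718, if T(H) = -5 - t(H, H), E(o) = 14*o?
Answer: -5935018187435/4224416 ≈ -1.4049e+6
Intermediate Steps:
t(I, D) = 1/(D + I) + D*I² (t(I, D) = I²*D + 1/(D + I) = D*I² + 1/(D + I) = 1/(D + I) + D*I²)
T(H) = -5 - (1 + 2*H⁴)/(2*H) (T(H) = -5 - (1 + H*H³ + H²*H²)/(H + H) = -5 - (1 + H⁴ + H⁴)/(2*H) = -5 - 1/(2*H)*(1 + 2*H⁴) = -5 - (1 + 2*H⁴)/(2*H))
T(E(5 + 3)) + 29246/37718 = (-5 - (14*(5 + 3))³ - 1/(14*(5 + 3))/2) + 29246/37718 = (-5 - (14*8)³ - 1/(2*(14*8))) + 29246*(1/37718) = (-5 - 1*112³ - ½/112) + 14623/18859 = (-5 - 1*1404928 - ½*1/112) + 14623/18859 = (-5 - 1404928 - 1/224) + 14623/18859 = -314704993/224 + 14623/18859 = -5935018187435/4224416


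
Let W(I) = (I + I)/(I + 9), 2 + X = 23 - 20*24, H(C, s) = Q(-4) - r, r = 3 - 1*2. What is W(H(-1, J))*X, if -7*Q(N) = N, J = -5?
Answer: 459/10 ≈ 45.900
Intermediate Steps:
r = 1 (r = 3 - 2 = 1)
Q(N) = -N/7
H(C, s) = -3/7 (H(C, s) = -1/7*(-4) - 1*1 = 4/7 - 1 = -3/7)
X = -459 (X = -2 + (23 - 20*24) = -2 + (23 - 480) = -2 - 457 = -459)
W(I) = 2*I/(9 + I) (W(I) = (2*I)/(9 + I) = 2*I/(9 + I))
W(H(-1, J))*X = (2*(-3/7)/(9 - 3/7))*(-459) = (2*(-3/7)/(60/7))*(-459) = (2*(-3/7)*(7/60))*(-459) = -1/10*(-459) = 459/10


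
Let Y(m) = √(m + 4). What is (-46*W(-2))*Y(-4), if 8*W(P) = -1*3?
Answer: 0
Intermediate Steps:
Y(m) = √(4 + m)
W(P) = -3/8 (W(P) = (-1*3)/8 = (⅛)*(-3) = -3/8)
(-46*W(-2))*Y(-4) = (-46*(-3/8))*√(4 - 4) = 69*√0/4 = (69/4)*0 = 0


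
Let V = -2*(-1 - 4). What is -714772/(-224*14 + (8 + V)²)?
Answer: 178693/703 ≈ 254.19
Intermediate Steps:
V = 10 (V = -2*(-5) = 10)
-714772/(-224*14 + (8 + V)²) = -714772/(-224*14 + (8 + 10)²) = -714772/(-3136 + 18²) = -714772/(-3136 + 324) = -714772/(-2812) = -714772*(-1/2812) = 178693/703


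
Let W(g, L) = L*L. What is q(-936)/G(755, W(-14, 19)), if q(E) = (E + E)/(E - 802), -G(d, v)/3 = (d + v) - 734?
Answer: -156/165979 ≈ -0.00093988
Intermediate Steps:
W(g, L) = L**2
G(d, v) = 2202 - 3*d - 3*v (G(d, v) = -3*((d + v) - 734) = -3*(-734 + d + v) = 2202 - 3*d - 3*v)
q(E) = 2*E/(-802 + E) (q(E) = (2*E)/(-802 + E) = 2*E/(-802 + E))
q(-936)/G(755, W(-14, 19)) = (2*(-936)/(-802 - 936))/(2202 - 3*755 - 3*19**2) = (2*(-936)/(-1738))/(2202 - 2265 - 3*361) = (2*(-936)*(-1/1738))/(2202 - 2265 - 1083) = (936/869)/(-1146) = (936/869)*(-1/1146) = -156/165979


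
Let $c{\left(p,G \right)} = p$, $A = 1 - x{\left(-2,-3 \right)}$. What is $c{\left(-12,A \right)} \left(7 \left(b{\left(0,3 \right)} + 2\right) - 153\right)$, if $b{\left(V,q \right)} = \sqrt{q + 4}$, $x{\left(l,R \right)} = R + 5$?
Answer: $1668 - 84 \sqrt{7} \approx 1445.8$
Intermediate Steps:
$x{\left(l,R \right)} = 5 + R$
$b{\left(V,q \right)} = \sqrt{4 + q}$
$A = -1$ ($A = 1 - \left(5 - 3\right) = 1 - 2 = -1$)
$c{\left(-12,A \right)} \left(7 \left(b{\left(0,3 \right)} + 2\right) - 153\right) = - 12 \left(7 \left(\sqrt{4 + 3} + 2\right) - 153\right) = - 12 \left(7 \left(\sqrt{7} + 2\right) - 153\right) = - 12 \left(7 \left(2 + \sqrt{7}\right) - 153\right) = - 12 \left(\left(14 + 7 \sqrt{7}\right) - 153\right) = - 12 \left(-139 + 7 \sqrt{7}\right) = 1668 - 84 \sqrt{7}$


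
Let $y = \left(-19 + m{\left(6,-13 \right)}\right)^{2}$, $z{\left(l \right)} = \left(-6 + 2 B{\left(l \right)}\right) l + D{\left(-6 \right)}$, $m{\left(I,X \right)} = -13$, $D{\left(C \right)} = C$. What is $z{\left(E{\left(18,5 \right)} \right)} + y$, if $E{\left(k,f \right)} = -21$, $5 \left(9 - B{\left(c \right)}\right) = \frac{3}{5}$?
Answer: $\frac{19276}{25} \approx 771.04$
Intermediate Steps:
$B{\left(c \right)} = \frac{222}{25}$ ($B{\left(c \right)} = 9 - \frac{3 \cdot \frac{1}{5}}{5} = 9 - \frac{3}{25} = \frac{222}{25}$)
$z{\left(l \right)} = -6 + \frac{294 l}{25}$ ($z{\left(l \right)} = \left(-6 + 2 \cdot \frac{222}{25}\right) l - 6 = \left(-6 + \frac{444}{25}\right) l - 6 = \frac{294 l}{25} - 6 = -6 + \frac{294 l}{25}$)
$y = 1024$ ($y = \left(-19 - 13\right)^{2} = \left(-32\right)^{2} = 1024$)
$z{\left(E{\left(18,5 \right)} \right)} + y = \left(-6 + \frac{294}{25} \left(-21\right)\right) + 1024 = \left(-6 - \frac{6174}{25}\right) + 1024 = - \frac{6324}{25} + 1024 = \frac{19276}{25}$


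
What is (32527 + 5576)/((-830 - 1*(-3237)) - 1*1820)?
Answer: 38103/587 ≈ 64.911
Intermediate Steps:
(32527 + 5576)/((-830 - 1*(-3237)) - 1*1820) = 38103/((-830 + 3237) - 1820) = 38103/(2407 - 1820) = 38103/587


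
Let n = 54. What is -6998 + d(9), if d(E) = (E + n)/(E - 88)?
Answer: -552905/79 ≈ -6998.8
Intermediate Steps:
d(E) = (54 + E)/(-88 + E) (d(E) = (E + 54)/(E - 88) = (54 + E)/(-88 + E))
-6998 + d(9) = -6998 + (54 + 9)/(-88 + 9) = -6998 + 63/(-79) = -6998 - 1/79*63 = -6998 - 63/79 = -552905/79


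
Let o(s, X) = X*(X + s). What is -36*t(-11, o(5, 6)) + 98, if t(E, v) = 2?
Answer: 26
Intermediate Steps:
-36*t(-11, o(5, 6)) + 98 = -36*2 + 98 = -72 + 98 = 26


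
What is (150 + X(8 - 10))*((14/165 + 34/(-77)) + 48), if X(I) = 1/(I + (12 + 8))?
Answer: 74315314/10395 ≈ 7149.1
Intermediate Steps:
X(I) = 1/(20 + I) (X(I) = 1/(I + 20) = 1/(20 + I))
(150 + X(8 - 10))*((14/165 + 34/(-77)) + 48) = (150 + 1/(20 + (8 - 10)))*((14/165 + 34/(-77)) + 48) = (150 + 1/(20 - 2))*((14*(1/165) + 34*(-1/77)) + 48) = (150 + 1/18)*((14/165 - 34/77) + 48) = (150 + 1/18)*(-412/1155 + 48) = (2701/18)*(55028/1155) = 74315314/10395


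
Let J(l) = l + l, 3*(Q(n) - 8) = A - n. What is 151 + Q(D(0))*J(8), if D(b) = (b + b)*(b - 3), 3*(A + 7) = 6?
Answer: 757/3 ≈ 252.33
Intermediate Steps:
A = -5 (A = -7 + (⅓)*6 = -7 + 2 = -5)
D(b) = 2*b*(-3 + b) (D(b) = (2*b)*(-3 + b) = 2*b*(-3 + b))
Q(n) = 19/3 - n/3 (Q(n) = 8 + (-5 - n)/3 = 8 + (-5/3 - n/3) = 19/3 - n/3)
J(l) = 2*l
151 + Q(D(0))*J(8) = 151 + (19/3 - 2*0*(-3 + 0)/3)*(2*8) = 151 + (19/3 - 2*0*(-3)/3)*16 = 151 + (19/3 - ⅓*0)*16 = 151 + (19/3 + 0)*16 = 151 + (19/3)*16 = 151 + 304/3 = 757/3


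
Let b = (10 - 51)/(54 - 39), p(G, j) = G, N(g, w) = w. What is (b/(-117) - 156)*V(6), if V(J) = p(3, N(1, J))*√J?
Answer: -273739*√6/585 ≈ -1146.2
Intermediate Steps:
V(J) = 3*√J
b = -41/15 ≈ -2.7333
(b/(-117) - 156)*V(6) = (-41/15/(-117) - 156)*(3*√6) = (-41/15*(-1/117) - 156)*(3*√6) = (41/1755 - 156)*(3*√6) = -273739*√6/585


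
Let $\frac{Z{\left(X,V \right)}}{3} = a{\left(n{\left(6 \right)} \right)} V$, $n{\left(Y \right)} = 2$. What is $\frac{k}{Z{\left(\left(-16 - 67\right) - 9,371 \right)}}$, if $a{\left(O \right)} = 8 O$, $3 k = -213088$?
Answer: $- \frac{13318}{3339} \approx -3.9886$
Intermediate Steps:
$k = - \frac{213088}{3}$ ($k = \frac{1}{3} \left(-213088\right) = - \frac{213088}{3} \approx -71029.0$)
$Z{\left(X,V \right)} = 48 V$ ($Z{\left(X,V \right)} = 3 \cdot 8 \cdot 2 V = 3 \cdot 16 V = 48 V$)
$\frac{k}{Z{\left(\left(-16 - 67\right) - 9,371 \right)}} = - \frac{213088}{3 \cdot 48 \cdot 371} = - \frac{213088}{3 \cdot 17808} = \left(- \frac{213088}{3}\right) \frac{1}{17808} = - \frac{13318}{3339}$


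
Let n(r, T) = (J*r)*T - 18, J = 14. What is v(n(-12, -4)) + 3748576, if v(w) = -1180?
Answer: 3747396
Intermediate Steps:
n(r, T) = -18 + 14*T*r (n(r, T) = (14*r)*T - 18 = 14*T*r - 18 = -18 + 14*T*r)
v(n(-12, -4)) + 3748576 = -1180 + 3748576 = 3747396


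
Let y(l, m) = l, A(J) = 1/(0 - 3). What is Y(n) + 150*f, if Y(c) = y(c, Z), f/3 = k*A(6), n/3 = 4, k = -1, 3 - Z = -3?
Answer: 162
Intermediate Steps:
Z = 6 (Z = 3 - 1*(-3) = 3 + 3 = 6)
n = 12 (n = 3*4 = 12)
A(J) = -⅓ (A(J) = 1/(-3) = -⅓)
f = 1 (f = 3*(-1*(-⅓)) = 3*(⅓) = 1)
Y(c) = c
Y(n) + 150*f = 12 + 150*1 = 12 + 150 = 162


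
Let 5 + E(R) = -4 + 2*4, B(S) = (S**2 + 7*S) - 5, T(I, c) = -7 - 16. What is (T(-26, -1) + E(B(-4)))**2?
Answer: 576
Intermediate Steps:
T(I, c) = -23
B(S) = -5 + S**2 + 7*S
E(R) = -1 (E(R) = -5 + (-4 + 2*4) = -5 + (-4 + 8) = -5 + 4 = -1)
(T(-26, -1) + E(B(-4)))**2 = (-23 - 1)**2 = (-24)**2 = 576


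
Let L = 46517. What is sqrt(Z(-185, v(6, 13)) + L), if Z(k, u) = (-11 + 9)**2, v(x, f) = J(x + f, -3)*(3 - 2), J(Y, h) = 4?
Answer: 3*sqrt(5169) ≈ 215.69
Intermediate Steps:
v(x, f) = 4 (v(x, f) = 4*(3 - 2) = 4*1 = 4)
Z(k, u) = 4 (Z(k, u) = (-2)**2 = 4)
sqrt(Z(-185, v(6, 13)) + L) = sqrt(4 + 46517) = sqrt(46521) = 3*sqrt(5169)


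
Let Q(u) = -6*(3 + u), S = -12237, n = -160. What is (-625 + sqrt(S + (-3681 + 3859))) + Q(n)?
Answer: 317 + I*sqrt(12059) ≈ 317.0 + 109.81*I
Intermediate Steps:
Q(u) = -18 - 6*u
(-625 + sqrt(S + (-3681 + 3859))) + Q(n) = (-625 + sqrt(-12237 + (-3681 + 3859))) + (-18 - 6*(-160)) = (-625 + sqrt(-12237 + 178)) + (-18 + 960) = (-625 + sqrt(-12059)) + 942 = (-625 + I*sqrt(12059)) + 942 = 317 + I*sqrt(12059)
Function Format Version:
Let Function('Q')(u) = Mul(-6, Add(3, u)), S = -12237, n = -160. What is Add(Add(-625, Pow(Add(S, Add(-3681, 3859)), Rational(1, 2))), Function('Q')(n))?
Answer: Add(317, Mul(I, Pow(12059, Rational(1, 2)))) ≈ Add(317.00, Mul(109.81, I))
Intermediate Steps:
Function('Q')(u) = Add(-18, Mul(-6, u))
Add(Add(-625, Pow(Add(S, Add(-3681, 3859)), Rational(1, 2))), Function('Q')(n)) = Add(Add(-625, Pow(Add(-12237, Add(-3681, 3859)), Rational(1, 2))), Add(-18, Mul(-6, -160))) = Add(Add(-625, Pow(Add(-12237, 178), Rational(1, 2))), Add(-18, 960)) = Add(Add(-625, Pow(-12059, Rational(1, 2))), 942) = Add(Add(-625, Mul(I, Pow(12059, Rational(1, 2)))), 942) = Add(317, Mul(I, Pow(12059, Rational(1, 2))))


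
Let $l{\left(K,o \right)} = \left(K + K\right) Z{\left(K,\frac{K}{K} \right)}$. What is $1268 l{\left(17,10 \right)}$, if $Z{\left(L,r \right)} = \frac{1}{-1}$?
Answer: $-43112$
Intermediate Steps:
$Z{\left(L,r \right)} = -1$
$l{\left(K,o \right)} = - 2 K$ ($l{\left(K,o \right)} = \left(K + K\right) \left(-1\right) = 2 K \left(-1\right) = - 2 K$)
$1268 l{\left(17,10 \right)} = 1268 \left(\left(-2\right) 17\right) = 1268 \left(-34\right) = -43112$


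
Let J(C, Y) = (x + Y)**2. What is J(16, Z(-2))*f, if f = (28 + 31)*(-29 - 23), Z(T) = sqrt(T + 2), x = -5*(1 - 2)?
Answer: -76700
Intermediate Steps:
x = 5 (x = -5*(-1) = 5)
Z(T) = sqrt(2 + T)
J(C, Y) = (5 + Y)**2
f = -3068 (f = 59*(-52) = -3068)
J(16, Z(-2))*f = (5 + sqrt(2 - 2))**2*(-3068) = (5 + sqrt(0))**2*(-3068) = (5 + 0)**2*(-3068) = 5**2*(-3068) = 25*(-3068) = -76700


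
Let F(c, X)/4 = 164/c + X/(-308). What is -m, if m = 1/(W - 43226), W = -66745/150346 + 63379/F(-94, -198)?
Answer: 7785775/448514521412 ≈ 1.7359e-5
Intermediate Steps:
F(c, X) = 656/c - X/77 (F(c, X) = 4*(164/c + X/(-308)) = 4*(164/c + X*(-1/308)) = 4*(164/c - X/308) = 656/c - X/77)
W = -111966611262/7785775 (W = -66745/150346 + 63379/(656/(-94) - 1/77*(-198)) = -66745*1/150346 + 63379/(656*(-1/94) + 18/7) = -9535/21478 + 63379/(-328/47 + 18/7) = -9535/21478 + 63379/(-1450/329) = -9535/21478 + 63379*(-329/1450) = -9535/21478 - 20851691/1450 = -111966611262/7785775 ≈ -14381.)
m = -7785775/448514521412 (m = 1/(-111966611262/7785775 - 43226) = 1/(-448514521412/7785775) = -7785775/448514521412 ≈ -1.7359e-5)
-m = -1*(-7785775/448514521412) = 7785775/448514521412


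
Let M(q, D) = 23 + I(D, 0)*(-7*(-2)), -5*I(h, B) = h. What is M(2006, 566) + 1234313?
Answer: 6163756/5 ≈ 1.2328e+6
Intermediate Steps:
I(h, B) = -h/5
M(q, D) = 23 - 14*D/5 (M(q, D) = 23 + (-D/5)*(-7*(-2)) = 23 - D/5*14 = 23 - 14*D/5)
M(2006, 566) + 1234313 = (23 - 14/5*566) + 1234313 = (23 - 7924/5) + 1234313 = -7809/5 + 1234313 = 6163756/5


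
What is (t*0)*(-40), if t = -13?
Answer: 0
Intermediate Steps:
(t*0)*(-40) = -13*0*(-40) = 0*(-40) = 0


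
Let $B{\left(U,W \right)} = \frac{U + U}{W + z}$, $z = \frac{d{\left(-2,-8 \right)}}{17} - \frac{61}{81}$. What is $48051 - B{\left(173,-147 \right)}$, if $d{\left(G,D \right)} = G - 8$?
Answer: $\frac{4907831004}{102133} \approx 48053.0$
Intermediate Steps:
$d{\left(G,D \right)} = -8 + G$
$z = - \frac{1847}{1377}$ ($z = \frac{-8 - 2}{17} - \frac{61}{81} = \left(-10\right) \frac{1}{17} - \frac{61}{81} = - \frac{10}{17} - \frac{61}{81} = - \frac{1847}{1377} \approx -1.3413$)
$B{\left(U,W \right)} = \frac{2 U}{- \frac{1847}{1377} + W}$ ($B{\left(U,W \right)} = \frac{U + U}{W - \frac{1847}{1377}} = \frac{2 U}{- \frac{1847}{1377} + W}$)
$48051 - B{\left(173,-147 \right)} = 48051 - 2754 \cdot 173 \frac{1}{-1847 + 1377 \left(-147\right)} = 48051 - 2754 \cdot 173 \frac{1}{-1847 - 202419} = 48051 - 2754 \cdot 173 \frac{1}{-204266} = 48051 - 2754 \cdot 173 \left(- \frac{1}{204266}\right) = 48051 - - \frac{238221}{102133} = 48051 + \frac{238221}{102133} = \frac{4907831004}{102133}$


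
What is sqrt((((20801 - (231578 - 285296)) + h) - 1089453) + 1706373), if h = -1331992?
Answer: I*sqrt(640553) ≈ 800.35*I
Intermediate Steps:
sqrt((((20801 - (231578 - 285296)) + h) - 1089453) + 1706373) = sqrt((((20801 - (231578 - 285296)) - 1331992) - 1089453) + 1706373) = sqrt((((20801 - 1*(-53718)) - 1331992) - 1089453) + 1706373) = sqrt((((20801 + 53718) - 1331992) - 1089453) + 1706373) = sqrt(((74519 - 1331992) - 1089453) + 1706373) = sqrt((-1257473 - 1089453) + 1706373) = sqrt(-2346926 + 1706373) = sqrt(-640553) = I*sqrt(640553)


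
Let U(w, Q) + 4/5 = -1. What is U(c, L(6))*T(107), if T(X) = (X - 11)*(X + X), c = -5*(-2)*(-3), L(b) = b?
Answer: -184896/5 ≈ -36979.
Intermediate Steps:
c = -30 (c = 10*(-3) = -30)
U(w, Q) = -9/5 (U(w, Q) = -4/5 - 1 = -9/5)
T(X) = 2*X*(-11 + X) (T(X) = (-11 + X)*(2*X) = 2*X*(-11 + X))
U(c, L(6))*T(107) = -18*107*(-11 + 107)/5 = -18*107*96/5 = -9/5*20544 = -184896/5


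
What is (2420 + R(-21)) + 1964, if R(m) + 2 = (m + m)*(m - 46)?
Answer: 7196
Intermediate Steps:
R(m) = -2 + 2*m*(-46 + m) (R(m) = -2 + (m + m)*(m - 46) = -2 + (2*m)*(-46 + m) = -2 + 2*m*(-46 + m))
(2420 + R(-21)) + 1964 = (2420 + (-2 - 92*(-21) + 2*(-21)²)) + 1964 = (2420 + (-2 + 1932 + 2*441)) + 1964 = (2420 + (-2 + 1932 + 882)) + 1964 = (2420 + 2812) + 1964 = 5232 + 1964 = 7196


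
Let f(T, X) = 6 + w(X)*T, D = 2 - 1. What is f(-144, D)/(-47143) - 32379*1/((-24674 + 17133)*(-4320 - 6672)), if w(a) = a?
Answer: 3304156513/1302571650032 ≈ 0.0025366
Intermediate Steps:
D = 1
f(T, X) = 6 + T*X (f(T, X) = 6 + X*T = 6 + T*X)
f(-144, D)/(-47143) - 32379*1/((-24674 + 17133)*(-4320 - 6672)) = (6 - 144*1)/(-47143) - 32379*1/((-24674 + 17133)*(-4320 - 6672)) = (6 - 144)*(-1/47143) - 32379/((-7541*(-10992))) = -138*(-1/47143) - 32379/82890672 = 138/47143 - 32379*1/82890672 = 138/47143 - 10793/27630224 = 3304156513/1302571650032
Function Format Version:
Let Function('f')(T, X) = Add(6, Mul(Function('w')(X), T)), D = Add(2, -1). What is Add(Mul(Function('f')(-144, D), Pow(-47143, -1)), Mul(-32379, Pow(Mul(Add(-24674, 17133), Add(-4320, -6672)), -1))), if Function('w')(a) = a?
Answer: Rational(3304156513, 1302571650032) ≈ 0.0025366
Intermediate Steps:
D = 1
Function('f')(T, X) = Add(6, Mul(T, X)) (Function('f')(T, X) = Add(6, Mul(X, T)) = Add(6, Mul(T, X)))
Add(Mul(Function('f')(-144, D), Pow(-47143, -1)), Mul(-32379, Pow(Mul(Add(-24674, 17133), Add(-4320, -6672)), -1))) = Add(Mul(Add(6, Mul(-144, 1)), Pow(-47143, -1)), Mul(-32379, Pow(Mul(Add(-24674, 17133), Add(-4320, -6672)), -1))) = Add(Mul(Add(6, -144), Rational(-1, 47143)), Mul(-32379, Pow(Mul(-7541, -10992), -1))) = Add(Mul(-138, Rational(-1, 47143)), Mul(-32379, Pow(82890672, -1))) = Add(Rational(138, 47143), Mul(-32379, Rational(1, 82890672))) = Add(Rational(138, 47143), Rational(-10793, 27630224)) = Rational(3304156513, 1302571650032)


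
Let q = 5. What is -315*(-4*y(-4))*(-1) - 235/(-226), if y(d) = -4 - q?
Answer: 2563075/226 ≈ 11341.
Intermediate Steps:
y(d) = -9 (y(d) = -4 - 1*5 = -4 - 5 = -9)
-315*(-4*y(-4))*(-1) - 235/(-226) = -315*(-4*(-9))*(-1) - 235/(-226) = -11340*(-1) - 235*(-1/226) = -315*(-36) + 235/226 = 11340 + 235/226 = 2563075/226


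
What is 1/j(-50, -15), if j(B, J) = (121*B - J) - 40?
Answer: -1/6075 ≈ -0.00016461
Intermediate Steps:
j(B, J) = -40 - J + 121*B (j(B, J) = (-J + 121*B) - 40 = -40 - J + 121*B)
1/j(-50, -15) = 1/(-40 - 1*(-15) + 121*(-50)) = 1/(-40 + 15 - 6050) = 1/(-6075) = -1/6075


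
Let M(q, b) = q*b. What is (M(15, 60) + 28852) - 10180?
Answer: 19572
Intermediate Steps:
M(q, b) = b*q
(M(15, 60) + 28852) - 10180 = (60*15 + 28852) - 10180 = (900 + 28852) - 10180 = 29752 - 10180 = 19572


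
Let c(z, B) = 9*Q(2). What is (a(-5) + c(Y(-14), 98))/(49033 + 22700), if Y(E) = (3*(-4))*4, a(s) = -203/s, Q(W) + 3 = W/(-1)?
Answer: -22/358665 ≈ -6.1339e-5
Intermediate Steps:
Q(W) = -3 - W (Q(W) = -3 + W/(-1) = -3 + W*(-1) = -3 - W)
Y(E) = -48 (Y(E) = -12*4 = -48)
c(z, B) = -45 (c(z, B) = 9*(-3 - 1*2) = 9*(-3 - 2) = 9*(-5) = -45)
(a(-5) + c(Y(-14), 98))/(49033 + 22700) = (-203/(-5) - 45)/(49033 + 22700) = (-203*(-1/5) - 45)/71733 = (203/5 - 45)*(1/71733) = -22/5*1/71733 = -22/358665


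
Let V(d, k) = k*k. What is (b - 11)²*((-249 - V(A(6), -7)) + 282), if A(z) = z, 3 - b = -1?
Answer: -784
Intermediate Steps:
b = 4 (b = 3 - 1*(-1) = 3 + 1 = 4)
V(d, k) = k²
(b - 11)²*((-249 - V(A(6), -7)) + 282) = (4 - 11)²*((-249 - 1*(-7)²) + 282) = (-7)²*((-249 - 1*49) + 282) = 49*((-249 - 49) + 282) = 49*(-298 + 282) = 49*(-16) = -784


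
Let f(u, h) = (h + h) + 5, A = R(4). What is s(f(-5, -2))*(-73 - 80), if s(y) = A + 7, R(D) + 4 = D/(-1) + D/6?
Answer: 51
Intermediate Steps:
R(D) = -4 - 5*D/6 (R(D) = -4 + (D/(-1) + D/6) = -4 + (D*(-1) + D*(⅙)) = -4 + (-D + D/6) = -4 - 5*D/6)
A = -22/3 (A = -4 - ⅚*4 = -4 - 10/3 = -22/3 ≈ -7.3333)
f(u, h) = 5 + 2*h (f(u, h) = 2*h + 5 = 5 + 2*h)
s(y) = -⅓ (s(y) = -22/3 + 7 = -⅓)
s(f(-5, -2))*(-73 - 80) = -(-73 - 80)/3 = -⅓*(-153) = 51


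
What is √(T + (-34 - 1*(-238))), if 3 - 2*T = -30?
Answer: 21*√2/2 ≈ 14.849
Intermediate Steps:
T = 33/2 (T = 3/2 - ½*(-30) = 3/2 + 15 = 33/2 ≈ 16.500)
√(T + (-34 - 1*(-238))) = √(33/2 + (-34 - 1*(-238))) = √(33/2 + (-34 + 238)) = √(33/2 + 204) = √(441/2) = 21*√2/2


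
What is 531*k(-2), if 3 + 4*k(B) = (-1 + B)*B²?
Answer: -7965/4 ≈ -1991.3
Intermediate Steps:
k(B) = -¾ + B²*(-1 + B)/4 (k(B) = -¾ + ((-1 + B)*B²)/4 = -¾ + (B²*(-1 + B))/4 = -¾ + B²*(-1 + B)/4)
531*k(-2) = 531*(-¾ - ¼*(-2)² + (¼)*(-2)³) = 531*(-¾ - ¼*4 + (¼)*(-8)) = 531*(-¾ - 1 - 2) = 531*(-15/4) = -7965/4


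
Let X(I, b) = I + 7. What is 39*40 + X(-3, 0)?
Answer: 1564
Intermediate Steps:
X(I, b) = 7 + I
39*40 + X(-3, 0) = 39*40 + (7 - 3) = 1560 + 4 = 1564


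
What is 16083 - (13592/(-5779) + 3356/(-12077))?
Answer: 1122664090497/69792983 ≈ 16086.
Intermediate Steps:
16083 - (13592/(-5779) + 3356/(-12077)) = 16083 - (13592*(-1/5779) + 3356*(-1/12077)) = 16083 - (-13592/5779 - 3356/12077) = 16083 - 1*(-183544908/69792983) = 16083 + 183544908/69792983 = 1122664090497/69792983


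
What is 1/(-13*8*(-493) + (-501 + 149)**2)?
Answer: 1/175176 ≈ 5.7085e-6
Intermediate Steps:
1/(-13*8*(-493) + (-501 + 149)**2) = 1/(-104*(-493) + (-352)**2) = 1/(51272 + 123904) = 1/175176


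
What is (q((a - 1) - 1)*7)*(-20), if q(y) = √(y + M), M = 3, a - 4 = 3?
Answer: -280*√2 ≈ -395.98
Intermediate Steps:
a = 7 (a = 4 + 3 = 7)
q(y) = √(3 + y) (q(y) = √(y + 3) = √(3 + y))
(q((a - 1) - 1)*7)*(-20) = (√(3 + ((7 - 1) - 1))*7)*(-20) = (√(3 + (6 - 1))*7)*(-20) = (√(3 + 5)*7)*(-20) = (√8*7)*(-20) = ((2*√2)*7)*(-20) = (14*√2)*(-20) = -280*√2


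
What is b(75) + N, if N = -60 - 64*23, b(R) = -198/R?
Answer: -38366/25 ≈ -1534.6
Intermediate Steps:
N = -1532 (N = -60 - 1472 = -1532)
b(75) + N = -198/75 - 1532 = -198*1/75 - 1532 = -66/25 - 1532 = -38366/25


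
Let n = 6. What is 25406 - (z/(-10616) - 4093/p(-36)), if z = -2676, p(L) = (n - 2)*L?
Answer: 4849302149/191088 ≈ 25377.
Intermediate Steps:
p(L) = 4*L (p(L) = (6 - 2)*L = 4*L)
25406 - (z/(-10616) - 4093/p(-36)) = 25406 - (-2676/(-10616) - 4093/(4*(-36))) = 25406 - (-2676*(-1/10616) - 4093/(-144)) = 25406 - (669/2654 - 4093*(-1/144)) = 25406 - (669/2654 + 4093/144) = 25406 - 1*5479579/191088 = 25406 - 5479579/191088 = 4849302149/191088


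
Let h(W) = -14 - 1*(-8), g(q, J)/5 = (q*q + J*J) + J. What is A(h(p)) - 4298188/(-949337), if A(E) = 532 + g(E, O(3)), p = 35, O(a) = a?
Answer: 737186352/949337 ≈ 776.53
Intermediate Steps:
g(q, J) = 5*J + 5*J² + 5*q² (g(q, J) = 5*((q*q + J*J) + J) = 5*((q² + J²) + J) = 5*((J² + q²) + J) = 5*(J + J² + q²) = 5*J + 5*J² + 5*q²)
h(W) = -6 (h(W) = -14 + 8 = -6)
A(E) = 592 + 5*E² (A(E) = 532 + (5*3 + 5*3² + 5*E²) = 532 + (15 + 5*9 + 5*E²) = 532 + (15 + 45 + 5*E²) = 532 + (60 + 5*E²) = 592 + 5*E²)
A(h(p)) - 4298188/(-949337) = (592 + 5*(-6)²) - 4298188/(-949337) = (592 + 5*36) - 4298188*(-1)/949337 = (592 + 180) - 1*(-4298188/949337) = 772 + 4298188/949337 = 737186352/949337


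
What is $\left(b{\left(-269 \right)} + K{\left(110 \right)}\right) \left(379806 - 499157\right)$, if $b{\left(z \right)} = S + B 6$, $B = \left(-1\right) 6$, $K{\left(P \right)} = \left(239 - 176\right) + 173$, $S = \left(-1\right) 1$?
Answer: $-23750849$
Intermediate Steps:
$S = -1$
$K{\left(P \right)} = 236$ ($K{\left(P \right)} = 63 + 173 = 236$)
$B = -6$
$b{\left(z \right)} = -37$ ($b{\left(z \right)} = -1 - 36 = -37$)
$\left(b{\left(-269 \right)} + K{\left(110 \right)}\right) \left(379806 - 499157\right) = \left(-37 + 236\right) \left(379806 - 499157\right) = 199 \left(-119351\right) = -23750849$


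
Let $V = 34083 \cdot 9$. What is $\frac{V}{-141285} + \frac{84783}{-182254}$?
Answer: $- \frac{22628144631}{8583252130} \approx -2.6363$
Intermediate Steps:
$V = 306747$
$\frac{V}{-141285} + \frac{84783}{-182254} = \frac{306747}{-141285} + \frac{84783}{-182254} = 306747 \left(- \frac{1}{141285}\right) + 84783 \left(- \frac{1}{182254}\right) = - \frac{102249}{47095} - \frac{84783}{182254} = - \frac{22628144631}{8583252130}$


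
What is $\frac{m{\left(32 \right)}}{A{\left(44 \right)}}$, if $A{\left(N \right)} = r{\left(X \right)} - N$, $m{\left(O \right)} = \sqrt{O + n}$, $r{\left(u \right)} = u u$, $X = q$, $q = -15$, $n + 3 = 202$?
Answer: $\frac{\sqrt{231}}{181} \approx 0.083971$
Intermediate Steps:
$n = 199$ ($n = -3 + 202 = 199$)
$X = -15$
$r{\left(u \right)} = u^{2}$
$m{\left(O \right)} = \sqrt{199 + O}$ ($m{\left(O \right)} = \sqrt{O + 199} = \sqrt{199 + O}$)
$A{\left(N \right)} = 225 - N$ ($A{\left(N \right)} = \left(-15\right)^{2} - N = 225 - N$)
$\frac{m{\left(32 \right)}}{A{\left(44 \right)}} = \frac{\sqrt{199 + 32}}{225 - 44} = \frac{\sqrt{231}}{225 - 44} = \frac{\sqrt{231}}{181}$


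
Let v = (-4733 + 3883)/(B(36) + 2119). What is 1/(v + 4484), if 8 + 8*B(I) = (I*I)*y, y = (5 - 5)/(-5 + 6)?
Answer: 1059/4748131 ≈ 0.00022304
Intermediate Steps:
y = 0 (y = 0/1 = 0*1 = 0)
B(I) = -1 (B(I) = -1 + ((I*I)*0)/8 = -1 + (I²*0)/8 = -1 + (⅛)*0 = -1 + 0 = -1)
v = -425/1059 (v = (-4733 + 3883)/(-1 + 2119) = -850/2118 = -850*1/2118 = -425/1059 ≈ -0.40132)
1/(v + 4484) = 1/(-425/1059 + 4484) = 1/(4748131/1059) = 1059/4748131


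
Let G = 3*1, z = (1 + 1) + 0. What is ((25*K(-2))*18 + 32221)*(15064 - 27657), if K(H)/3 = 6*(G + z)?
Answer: -915775553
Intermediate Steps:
z = 2 (z = 2 + 0 = 2)
G = 3
K(H) = 90 (K(H) = 3*(6*(3 + 2)) = 3*(6*5) = 3*30 = 90)
((25*K(-2))*18 + 32221)*(15064 - 27657) = ((25*90)*18 + 32221)*(15064 - 27657) = (2250*18 + 32221)*(-12593) = (40500 + 32221)*(-12593) = 72721*(-12593) = -915775553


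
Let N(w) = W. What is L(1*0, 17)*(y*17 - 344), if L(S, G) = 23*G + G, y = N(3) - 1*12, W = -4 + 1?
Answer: -244392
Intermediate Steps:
W = -3
N(w) = -3
y = -15 (y = -3 - 1*12 = -3 - 12 = -15)
L(S, G) = 24*G
L(1*0, 17)*(y*17 - 344) = (24*17)*(-15*17 - 344) = 408*(-255 - 344) = 408*(-599) = -244392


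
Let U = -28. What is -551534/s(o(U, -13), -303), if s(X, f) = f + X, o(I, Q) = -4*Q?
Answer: 551534/251 ≈ 2197.3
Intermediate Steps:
s(X, f) = X + f
-551534/s(o(U, -13), -303) = -551534/(-4*(-13) - 303) = -551534/(52 - 303) = -551534/(-251) = -551534*(-1)/251 = -1*(-551534/251) = 551534/251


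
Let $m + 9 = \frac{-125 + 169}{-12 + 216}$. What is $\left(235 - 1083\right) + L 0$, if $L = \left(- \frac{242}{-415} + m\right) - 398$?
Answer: $-848$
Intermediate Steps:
$m = - \frac{448}{51}$ ($m = -9 + \frac{-125 + 169}{-12 + 216} = -9 + \frac{44}{204} = -9 + 44 \cdot \frac{1}{204} = -9 + \frac{11}{51} = - \frac{448}{51} \approx -8.7843$)
$L = - \frac{8597248}{21165}$ ($L = \left(- \frac{242}{-415} - \frac{448}{51}\right) - 398 = \left(\left(-242\right) \left(- \frac{1}{415}\right) - \frac{448}{51}\right) - 398 = \left(\frac{242}{415} - \frac{448}{51}\right) - 398 = - \frac{173578}{21165} - 398 = - \frac{8597248}{21165} \approx -406.2$)
$\left(235 - 1083\right) + L 0 = \left(235 - 1083\right) - 0 = \left(235 - 1083\right) + 0 = -848 + 0 = -848$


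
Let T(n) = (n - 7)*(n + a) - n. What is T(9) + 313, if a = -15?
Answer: 292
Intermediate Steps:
T(n) = -n + (-15 + n)*(-7 + n) (T(n) = (n - 7)*(n - 15) - n = (-7 + n)*(-15 + n) - n = (-15 + n)*(-7 + n) - n = -n + (-15 + n)*(-7 + n))
T(9) + 313 = (105 + 9**2 - 23*9) + 313 = (105 + 81 - 207) + 313 = -21 + 313 = 292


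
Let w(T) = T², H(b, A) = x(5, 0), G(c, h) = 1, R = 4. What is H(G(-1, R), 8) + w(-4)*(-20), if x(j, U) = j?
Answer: -315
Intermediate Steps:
H(b, A) = 5
H(G(-1, R), 8) + w(-4)*(-20) = 5 + (-4)²*(-20) = 5 + 16*(-20) = 5 - 320 = -315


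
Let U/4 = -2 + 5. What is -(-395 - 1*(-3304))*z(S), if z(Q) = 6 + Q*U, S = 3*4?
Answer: -436350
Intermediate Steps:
S = 12
U = 12 (U = 4*(-2 + 5) = 4*3 = 12)
z(Q) = 6 + 12*Q (z(Q) = 6 + Q*12 = 6 + 12*Q)
-(-395 - 1*(-3304))*z(S) = -(-395 - 1*(-3304))*(6 + 12*12) = -(-395 + 3304)*(6 + 144) = -2909*150 = -1*436350 = -436350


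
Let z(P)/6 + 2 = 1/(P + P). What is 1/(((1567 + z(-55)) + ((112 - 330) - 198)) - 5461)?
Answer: -55/237713 ≈ -0.00023137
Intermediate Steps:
z(P) = -12 + 3/P (z(P) = -12 + 6/(P + P) = -12 + 6/((2*P)) = -12 + 6*(1/(2*P)) = -12 + 3/P)
1/(((1567 + z(-55)) + ((112 - 330) - 198)) - 5461) = 1/(((1567 + (-12 + 3/(-55))) + ((112 - 330) - 198)) - 5461) = 1/(((1567 + (-12 + 3*(-1/55))) + (-218 - 198)) - 5461) = 1/(((1567 + (-12 - 3/55)) - 416) - 5461) = 1/(((1567 - 663/55) - 416) - 5461) = 1/((85522/55 - 416) - 5461) = 1/(62642/55 - 5461) = 1/(-237713/55) = -55/237713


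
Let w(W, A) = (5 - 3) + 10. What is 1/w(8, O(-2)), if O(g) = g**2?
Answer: 1/12 ≈ 0.083333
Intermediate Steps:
w(W, A) = 12 (w(W, A) = 2 + 10 = 12)
1/w(8, O(-2)) = 1/12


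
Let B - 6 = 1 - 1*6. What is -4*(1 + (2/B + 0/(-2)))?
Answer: -12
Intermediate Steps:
B = 1 (B = 6 + (1 - 1*6) = 6 + (1 - 6) = 6 - 5 = 1)
-4*(1 + (2/B + 0/(-2))) = -4*(1 + (2/1 + 0/(-2))) = -4*(1 + (2*1 + 0*(-1/2))) = -4*(1 + (2 + 0)) = -4*(1 + 2) = -4*3 = -12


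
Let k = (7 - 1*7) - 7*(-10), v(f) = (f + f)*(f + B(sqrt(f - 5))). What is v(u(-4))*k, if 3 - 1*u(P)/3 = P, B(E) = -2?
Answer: 55860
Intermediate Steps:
u(P) = 9 - 3*P
v(f) = 2*f*(-2 + f) (v(f) = (f + f)*(f - 2) = (2*f)*(-2 + f) = 2*f*(-2 + f))
k = 70 (k = (7 - 7) + 70 = 0 + 70 = 70)
v(u(-4))*k = (2*(9 - 3*(-4))*(-2 + (9 - 3*(-4))))*70 = (2*(9 + 12)*(-2 + (9 + 12)))*70 = (2*21*(-2 + 21))*70 = (2*21*19)*70 = 798*70 = 55860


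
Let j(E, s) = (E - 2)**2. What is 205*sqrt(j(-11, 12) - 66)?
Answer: 205*sqrt(103) ≈ 2080.5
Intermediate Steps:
j(E, s) = (-2 + E)**2
205*sqrt(j(-11, 12) - 66) = 205*sqrt((-2 - 11)**2 - 66) = 205*sqrt((-13)**2 - 66) = 205*sqrt(169 - 66) = 205*sqrt(103)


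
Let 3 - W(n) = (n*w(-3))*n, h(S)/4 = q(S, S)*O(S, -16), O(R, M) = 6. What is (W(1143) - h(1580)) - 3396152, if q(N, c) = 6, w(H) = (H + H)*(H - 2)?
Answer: -42589763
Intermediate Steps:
w(H) = 2*H*(-2 + H) (w(H) = (2*H)*(-2 + H) = 2*H*(-2 + H))
h(S) = 144 (h(S) = 4*(6*6) = 4*36 = 144)
W(n) = 3 - 30*n² (W(n) = 3 - n*(2*(-3)*(-2 - 3))*n = 3 - n*(2*(-3)*(-5))*n = 3 - n*30*n = 3 - 30*n*n = 3 - 30*n²)
(W(1143) - h(1580)) - 3396152 = ((3 - 30*1143²) - 1*144) - 3396152 = ((3 - 30*1306449) - 144) - 3396152 = ((3 - 39193470) - 144) - 3396152 = (-39193467 - 144) - 3396152 = -39193611 - 3396152 = -42589763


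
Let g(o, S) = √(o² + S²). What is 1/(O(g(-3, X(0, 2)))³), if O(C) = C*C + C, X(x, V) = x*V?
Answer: 1/1728 ≈ 0.00057870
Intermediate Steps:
X(x, V) = V*x
g(o, S) = √(S² + o²)
O(C) = C + C² (O(C) = C² + C = C + C²)
1/(O(g(-3, X(0, 2)))³) = 1/((√((2*0)² + (-3)²)*(1 + √((2*0)² + (-3)²)))³) = 1/((√(0² + 9)*(1 + √(0² + 9)))³) = 1/((√(0 + 9)*(1 + √(0 + 9)))³) = 1/((√9*(1 + √9))³) = 1/((3*(1 + 3))³) = 1/((3*4)³) = 1/(12³) = 1/1728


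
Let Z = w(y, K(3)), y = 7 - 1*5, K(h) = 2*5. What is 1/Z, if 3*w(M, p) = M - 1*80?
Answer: -1/26 ≈ -0.038462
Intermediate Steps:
K(h) = 10
y = 2 (y = 7 - 5 = 2)
w(M, p) = -80/3 + M/3 (w(M, p) = (M - 1*80)/3 = (M - 80)/3 = (-80 + M)/3 = -80/3 + M/3)
Z = -26 (Z = -80/3 + (⅓)*2 = -80/3 + ⅔ = -26)
1/Z = 1/(-26) = -1/26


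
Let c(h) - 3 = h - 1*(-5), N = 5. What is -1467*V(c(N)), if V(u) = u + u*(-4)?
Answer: 57213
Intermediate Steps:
c(h) = 8 + h (c(h) = 3 + (h - 1*(-5)) = 3 + (h + 5) = 3 + (5 + h) = 8 + h)
V(u) = -3*u (V(u) = u - 4*u = -3*u)
-1467*V(c(N)) = -(-4401)*(8 + 5) = -(-4401)*13 = -1467*(-39) = 57213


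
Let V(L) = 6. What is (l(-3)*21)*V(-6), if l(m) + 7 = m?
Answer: -1260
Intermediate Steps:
l(m) = -7 + m
(l(-3)*21)*V(-6) = ((-7 - 3)*21)*6 = -10*21*6 = -210*6 = -1260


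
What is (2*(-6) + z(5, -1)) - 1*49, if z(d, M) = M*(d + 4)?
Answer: -70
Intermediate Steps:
z(d, M) = M*(4 + d)
(2*(-6) + z(5, -1)) - 1*49 = (2*(-6) - (4 + 5)) - 1*49 = (-12 - 1*9) - 49 = (-12 - 9) - 49 = -21 - 49 = -70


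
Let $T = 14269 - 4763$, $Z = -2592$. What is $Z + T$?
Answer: $6914$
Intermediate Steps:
$T = 9506$
$Z + T = -2592 + 9506 = 6914$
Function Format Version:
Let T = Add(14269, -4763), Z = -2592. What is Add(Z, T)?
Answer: 6914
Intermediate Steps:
T = 9506
Add(Z, T) = Add(-2592, 9506) = 6914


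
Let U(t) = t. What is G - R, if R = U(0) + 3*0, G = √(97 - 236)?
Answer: I*√139 ≈ 11.79*I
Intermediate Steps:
G = I*√139 (G = √(-139) = I*√139 ≈ 11.79*I)
R = 0 (R = 0 + 3*0 = 0 + 0 = 0)
G - R = I*√139 - 1*0 = I*√139 + 0 = I*√139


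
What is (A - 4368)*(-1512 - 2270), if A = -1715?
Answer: 23005906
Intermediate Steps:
(A - 4368)*(-1512 - 2270) = (-1715 - 4368)*(-1512 - 2270) = -6083*(-3782) = 23005906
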